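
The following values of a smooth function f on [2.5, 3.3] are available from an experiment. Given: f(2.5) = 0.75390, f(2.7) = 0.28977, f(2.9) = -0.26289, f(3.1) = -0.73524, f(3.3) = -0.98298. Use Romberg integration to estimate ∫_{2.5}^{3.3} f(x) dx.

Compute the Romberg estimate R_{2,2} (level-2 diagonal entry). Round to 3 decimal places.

R_{0,0} (trapezoid, 1 panel, h=0.8000): -0.09163
R_{1,0} (trapezoid, 2 panels, h=0.4000): -0.15097
R_{2,0} (trapezoid, 4 panels, h=0.2000): -0.16458
R_{1,1} = -0.15097 + (-0.15097 − (-0.09163))/3 = -0.17075
R_{2,1} = -0.16458 + (-0.16458 − (-0.15097))/3 = -0.16912
R_{2,2} = -0.16912 + (-0.16912 − (-0.17075))/15 = -0.16901

-0.169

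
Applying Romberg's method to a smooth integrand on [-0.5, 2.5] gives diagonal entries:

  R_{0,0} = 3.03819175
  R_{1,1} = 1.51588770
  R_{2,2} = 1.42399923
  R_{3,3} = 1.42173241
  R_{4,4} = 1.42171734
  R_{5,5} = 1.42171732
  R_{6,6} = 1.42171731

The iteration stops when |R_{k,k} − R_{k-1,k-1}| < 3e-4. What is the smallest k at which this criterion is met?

|R_{1,1} − R_{0,0}| = 1.52230405 ≥ 3e-4
|R_{2,2} − R_{1,1}| = 0.09188847 ≥ 3e-4
|R_{3,3} − R_{2,2}| = 0.00226682 ≥ 3e-4
|R_{4,4} − R_{3,3}| = 0.00001507 < 3e-4

k = 4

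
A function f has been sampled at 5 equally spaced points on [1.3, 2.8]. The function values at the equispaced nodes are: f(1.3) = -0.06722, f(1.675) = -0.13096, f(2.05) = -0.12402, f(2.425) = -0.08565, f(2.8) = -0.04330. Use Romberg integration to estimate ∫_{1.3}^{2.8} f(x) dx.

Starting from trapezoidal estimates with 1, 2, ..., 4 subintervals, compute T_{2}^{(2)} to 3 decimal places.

T_{0}^{(0)} (trapezoid, 1 panel, h=1.5000): -0.08289
T_{1}^{(0)} (trapezoid, 2 panels, h=0.7500): -0.13446
T_{2}^{(0)} (trapezoid, 4 panels, h=0.3750): -0.14846
T_{1}^{(1)} = -0.13446 + (-0.13446 − (-0.08289))/3 = -0.15165
T_{2}^{(1)} = -0.14846 + (-0.14846 − (-0.13446))/3 = -0.15313
T_{2}^{(2)} = -0.15313 + (-0.15313 − (-0.15165))/15 = -0.15323

-0.153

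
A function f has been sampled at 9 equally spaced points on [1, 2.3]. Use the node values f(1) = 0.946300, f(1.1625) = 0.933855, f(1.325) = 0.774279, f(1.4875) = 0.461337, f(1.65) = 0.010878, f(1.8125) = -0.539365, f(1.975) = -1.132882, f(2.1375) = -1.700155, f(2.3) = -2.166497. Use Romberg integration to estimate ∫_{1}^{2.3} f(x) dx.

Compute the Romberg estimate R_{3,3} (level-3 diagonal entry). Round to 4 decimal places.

R_{0,0} (trapezoid, 1 panel, h=1.3000): -0.793128
R_{1,0} (trapezoid, 2 panels, h=0.6500): -0.389493
R_{2,0} (trapezoid, 4 panels, h=0.3250): -0.311293
R_{3,0} (trapezoid, 8 panels, h=0.1625): -0.292850
R_{1,1} = -0.389493 + (-0.389493 − (-0.793128))/3 = -0.254948
R_{2,1} = -0.311293 + (-0.311293 − (-0.389493))/3 = -0.285226
R_{3,1} = -0.292850 + (-0.292850 − (-0.311293))/3 = -0.286702
R_{2,2} = -0.285226 + (-0.285226 − (-0.254948))/15 = -0.287245
R_{3,2} = -0.286702 + (-0.286702 − (-0.285226))/15 = -0.286800
R_{3,3} = -0.286800 + (-0.286800 − (-0.287245))/63 = -0.286793

-0.2868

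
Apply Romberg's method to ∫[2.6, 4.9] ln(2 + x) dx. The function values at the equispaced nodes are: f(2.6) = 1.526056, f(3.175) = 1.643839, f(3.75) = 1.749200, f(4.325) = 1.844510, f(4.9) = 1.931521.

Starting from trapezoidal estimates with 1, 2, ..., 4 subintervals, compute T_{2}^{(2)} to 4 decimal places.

4.0076

T_{0}^{(0)} (trapezoid, 1 panel, h=2.3000): 3.976214
T_{1}^{(0)} (trapezoid, 2 panels, h=1.1500): 3.999687
T_{2}^{(0)} (trapezoid, 4 panels, h=0.5750): 4.005644
T_{1}^{(1)} = 3.999687 + (3.999687 − 3.976214)/3 = 4.007511
T_{2}^{(1)} = 4.005644 + (4.005644 − 3.999687)/3 = 4.007630
T_{2}^{(2)} = 4.007630 + (4.007630 − 4.007511)/15 = 4.007638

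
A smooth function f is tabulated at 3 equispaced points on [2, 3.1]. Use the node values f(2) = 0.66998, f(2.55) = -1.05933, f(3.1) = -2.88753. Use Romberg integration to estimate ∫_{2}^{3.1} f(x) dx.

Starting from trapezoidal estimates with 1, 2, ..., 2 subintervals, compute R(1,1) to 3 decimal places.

-1.183

R(0,0) (trapezoid, 1 panel, h=1.1000): -1.21965
R(1,0) (trapezoid, 2 panels, h=0.5500): -1.19246
R(1,1) = -1.19246 + (-1.19246 − (-1.21965))/3 = -1.18340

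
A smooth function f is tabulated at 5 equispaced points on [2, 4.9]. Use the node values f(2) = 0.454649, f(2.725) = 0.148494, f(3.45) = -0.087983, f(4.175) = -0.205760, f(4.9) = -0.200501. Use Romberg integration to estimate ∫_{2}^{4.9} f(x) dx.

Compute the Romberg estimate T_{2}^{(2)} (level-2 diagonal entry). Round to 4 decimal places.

-0.0357

T_{0}^{(0)} (trapezoid, 1 panel, h=2.9000): 0.368515
T_{1}^{(0)} (trapezoid, 2 panels, h=1.4500): 0.056682
T_{2}^{(0)} (trapezoid, 4 panels, h=0.7250): -0.013177
T_{1}^{(1)} = 0.056682 + (0.056682 − 0.368515)/3 = -0.047262
T_{2}^{(1)} = -0.013177 + (-0.013177 − 0.056682)/3 = -0.036463
T_{2}^{(2)} = -0.036463 + (-0.036463 − (-0.047262))/15 = -0.035743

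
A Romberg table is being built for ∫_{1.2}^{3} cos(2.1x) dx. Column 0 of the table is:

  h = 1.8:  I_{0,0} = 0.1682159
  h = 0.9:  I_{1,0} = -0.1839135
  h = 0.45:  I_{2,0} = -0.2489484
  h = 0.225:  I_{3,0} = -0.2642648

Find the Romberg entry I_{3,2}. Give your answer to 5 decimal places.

I_{2,1} = (4·(-0.2489484) − (-0.1839135)) / 3 = -0.2706267
I_{3,1} = (4·(-0.2642648) − (-0.2489484)) / 3 = -0.2693703
I_{3,2} = -0.2693703 + (-0.2693703 − (-0.2706267))/15 = -0.2692865

-0.26929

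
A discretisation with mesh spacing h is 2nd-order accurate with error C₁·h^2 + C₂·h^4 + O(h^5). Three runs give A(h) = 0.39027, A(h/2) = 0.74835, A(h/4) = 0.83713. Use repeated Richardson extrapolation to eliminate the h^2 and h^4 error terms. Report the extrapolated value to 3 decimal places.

0.867

First eliminate the h^2 term (factor 2^2 = 4):
  B₁ = (4·0.74835 − 0.39027)/3 = 0.86771
  B₂ = (4·0.83713 − 0.74835)/3 = 0.86672
Then eliminate the h^4 term (factor 2^4 = 16):
  (16·0.86672 − 0.86771)/15 = 0.86665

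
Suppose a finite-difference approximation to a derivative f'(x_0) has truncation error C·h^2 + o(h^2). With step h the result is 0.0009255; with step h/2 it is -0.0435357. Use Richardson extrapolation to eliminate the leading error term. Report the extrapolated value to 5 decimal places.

-0.05836

Extrapolated value = (4·A(h/2) − A(h)) / (4 − 1)
= (4·(-0.0435357) − 0.0009255) / 3
= -0.1750683 / 3 = -0.0583561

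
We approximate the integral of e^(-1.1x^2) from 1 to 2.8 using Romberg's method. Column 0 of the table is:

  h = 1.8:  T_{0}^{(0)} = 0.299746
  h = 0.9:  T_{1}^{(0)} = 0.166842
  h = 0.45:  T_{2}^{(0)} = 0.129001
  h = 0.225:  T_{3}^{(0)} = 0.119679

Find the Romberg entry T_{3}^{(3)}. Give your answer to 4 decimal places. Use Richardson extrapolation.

0.1166

Richardson extrapolation on the trapezoidal column (denominator 4−1=3):
T_{1}^{(1)} = 0.166842 + (0.166842 − 0.299746)/3 = 0.122541
T_{2}^{(1)} = 0.129001 + (0.129001 − 0.166842)/3 = 0.116387
T_{3}^{(1)} = (4·0.119679 − 0.129001) / 3 = 0.116572
T_{2}^{(2)} = (16·0.116387 − 0.122541) / 15 = 0.115977
T_{3}^{(2)} = (16·0.116572 − 0.116387) / 15 = 0.116584
T_{3}^{(3)} = (64·0.116584 − 0.115977) / 63 = 0.116594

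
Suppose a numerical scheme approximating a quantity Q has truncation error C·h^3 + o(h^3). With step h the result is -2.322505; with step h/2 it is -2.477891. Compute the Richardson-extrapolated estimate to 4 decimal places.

The leading error scales as h^3; refining by a factor of 2 reduces it by 2^3 = 8.
Extrapolated value = (8·A(h/2) − A(h)) / (8 − 1)
= (8·(-2.477891) − (-2.322505)) / 7
= -17.500623 / 7 = -2.500089

-2.5001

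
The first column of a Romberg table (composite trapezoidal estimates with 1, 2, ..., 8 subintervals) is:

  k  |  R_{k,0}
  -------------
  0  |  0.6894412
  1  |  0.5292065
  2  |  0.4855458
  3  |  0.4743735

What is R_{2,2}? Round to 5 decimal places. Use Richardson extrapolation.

Richardson extrapolation on the trapezoidal column (denominator 4−1=3):
R_{1,1} = 0.5292065 + (0.5292065 − 0.6894412)/3 = 0.4757949
R_{2,1} = (4·0.4855458 − 0.5292065) / 3 = 0.4709922
R_{2,2} = 0.4709922 + (0.4709922 − 0.4757949)/15 = 0.4706720

0.47067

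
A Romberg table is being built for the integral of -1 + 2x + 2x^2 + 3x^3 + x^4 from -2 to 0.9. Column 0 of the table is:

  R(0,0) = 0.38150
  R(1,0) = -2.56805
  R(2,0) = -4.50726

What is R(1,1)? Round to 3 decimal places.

-3.551

R(1,1) = -2.56805 + (-2.56805 − 0.38150)/3 = -3.55123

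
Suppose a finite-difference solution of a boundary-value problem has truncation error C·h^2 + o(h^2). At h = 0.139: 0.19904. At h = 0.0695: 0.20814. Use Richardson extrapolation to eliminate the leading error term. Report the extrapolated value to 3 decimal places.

The leading error scales as h^2; refining by a factor of 2 reduces it by 2^2 = 4.
Extrapolated value = (4·A(h/2) − A(h)) / (4 − 1)
= (4·0.20814 − 0.19904) / 3
= 0.63352 / 3 = 0.21117

0.211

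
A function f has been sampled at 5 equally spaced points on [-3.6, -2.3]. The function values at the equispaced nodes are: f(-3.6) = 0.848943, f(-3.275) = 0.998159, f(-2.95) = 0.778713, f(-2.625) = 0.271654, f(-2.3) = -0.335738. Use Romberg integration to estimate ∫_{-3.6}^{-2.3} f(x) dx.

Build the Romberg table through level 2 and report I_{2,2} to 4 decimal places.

I_{0,0} (trapezoid, 1 panel, h=1.3000): 0.333583
I_{1,0} (trapezoid, 2 panels, h=0.6500): 0.672955
I_{2,0} (trapezoid, 4 panels, h=0.3250): 0.749167
I_{1,1} = 0.672955 + (0.672955 − 0.333583)/3 = 0.786079
I_{2,1} = 0.749167 + (0.749167 − 0.672955)/3 = 0.774571
I_{2,2} = 0.774571 + (0.774571 − 0.786079)/15 = 0.773804

0.7738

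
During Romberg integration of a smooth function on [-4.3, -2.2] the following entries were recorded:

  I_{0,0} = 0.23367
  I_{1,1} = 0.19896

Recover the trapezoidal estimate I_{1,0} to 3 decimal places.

0.208

From I_{1,1} = (4·I_{1,0} − I_{0,0})/3, solve for I_{1,0}:
4·I_{1,0} = 3·0.19896 + 0.23367 = 0.83055
I_{1,0} = 0.20764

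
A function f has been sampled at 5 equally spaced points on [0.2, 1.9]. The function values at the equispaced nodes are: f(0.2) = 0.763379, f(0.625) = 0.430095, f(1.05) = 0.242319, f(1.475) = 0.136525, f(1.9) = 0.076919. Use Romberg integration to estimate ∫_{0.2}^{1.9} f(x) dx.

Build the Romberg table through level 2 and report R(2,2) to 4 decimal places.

R(0,0) (trapezoid, 1 panel, h=1.7000): 0.714253
R(1,0) (trapezoid, 2 panels, h=0.8500): 0.563098
R(2,0) (trapezoid, 4 panels, h=0.4250): 0.522362
R(1,1) = 0.563098 + (0.563098 − 0.714253)/3 = 0.512713
R(2,1) = 0.522362 + (0.522362 − 0.563098)/3 = 0.508783
R(2,2) = 0.508783 + (0.508783 − 0.512713)/15 = 0.508521

0.5085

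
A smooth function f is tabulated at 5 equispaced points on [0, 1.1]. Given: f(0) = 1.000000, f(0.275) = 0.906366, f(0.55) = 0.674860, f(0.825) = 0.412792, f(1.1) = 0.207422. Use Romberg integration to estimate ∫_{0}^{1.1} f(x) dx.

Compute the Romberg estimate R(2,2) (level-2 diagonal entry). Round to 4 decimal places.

R(0,0) (trapezoid, 1 panel, h=1.1000): 0.664082
R(1,0) (trapezoid, 2 panels, h=0.5500): 0.703214
R(2,0) (trapezoid, 4 panels, h=0.2750): 0.714375
R(1,1) = 0.703214 + (0.703214 − 0.664082)/3 = 0.716258
R(2,1) = 0.714375 + (0.714375 − 0.703214)/3 = 0.718095
R(2,2) = 0.718095 + (0.718095 − 0.716258)/15 = 0.718217

0.7182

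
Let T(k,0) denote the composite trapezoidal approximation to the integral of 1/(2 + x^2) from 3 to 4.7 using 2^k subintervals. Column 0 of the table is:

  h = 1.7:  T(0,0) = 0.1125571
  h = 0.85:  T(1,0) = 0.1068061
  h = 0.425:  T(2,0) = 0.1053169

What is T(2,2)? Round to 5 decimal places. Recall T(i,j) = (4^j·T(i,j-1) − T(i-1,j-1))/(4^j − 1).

Richardson extrapolation on the trapezoidal column (denominator 4−1=3):
T(1,1) = 0.1068061 + (0.1068061 − 0.1125571)/3 = 0.1048891
T(2,1) = 0.1053169 + (0.1053169 − 0.1068061)/3 = 0.1048205
T(2,2) = 0.1048205 + (0.1048205 − 0.1048891)/15 = 0.1048159
(Column j=1 coincides with Simpson's rule on the same nodes.)

0.10482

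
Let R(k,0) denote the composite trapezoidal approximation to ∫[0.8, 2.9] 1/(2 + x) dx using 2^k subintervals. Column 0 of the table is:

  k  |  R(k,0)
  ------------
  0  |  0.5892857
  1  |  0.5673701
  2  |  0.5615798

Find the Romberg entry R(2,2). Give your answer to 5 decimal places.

0.55962

Richardson extrapolation on the trapezoidal column (denominator 4−1=3):
R(1,1) = (4·0.5673701 − 0.5892857) / 3 = 0.5600649
R(2,1) = 0.5615798 + (0.5615798 − 0.5673701)/3 = 0.5596497
R(2,2) = (16·0.5596497 − 0.5600649) / 15 = 0.5596220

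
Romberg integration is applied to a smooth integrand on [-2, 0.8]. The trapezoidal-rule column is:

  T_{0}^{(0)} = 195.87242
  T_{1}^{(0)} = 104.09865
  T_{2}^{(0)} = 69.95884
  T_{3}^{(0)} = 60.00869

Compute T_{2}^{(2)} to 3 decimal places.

Richardson extrapolation on the trapezoidal column (denominator 4−1=3):
T_{1}^{(1)} = 104.09865 + (104.09865 − 195.87242)/3 = 73.50739
T_{2}^{(1)} = (4·69.95884 − 104.09865) / 3 = 58.57890
T_{2}^{(2)} = (16·58.57890 − 73.50739) / 15 = 57.58367

57.584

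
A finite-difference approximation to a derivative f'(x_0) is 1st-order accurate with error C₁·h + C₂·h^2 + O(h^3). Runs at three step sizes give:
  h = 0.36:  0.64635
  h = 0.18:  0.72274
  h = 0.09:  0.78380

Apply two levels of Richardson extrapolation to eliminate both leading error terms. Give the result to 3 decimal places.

First eliminate the h term (factor 2^1 = 2):
  B₁ = (2·0.72274 − 0.64635)/1 = 0.79913
  B₂ = (2·0.78380 − 0.72274)/1 = 0.84486
Then eliminate the h^2 term (factor 2^2 = 4):
  (4·0.84486 − 0.79913)/3 = 0.86010

0.860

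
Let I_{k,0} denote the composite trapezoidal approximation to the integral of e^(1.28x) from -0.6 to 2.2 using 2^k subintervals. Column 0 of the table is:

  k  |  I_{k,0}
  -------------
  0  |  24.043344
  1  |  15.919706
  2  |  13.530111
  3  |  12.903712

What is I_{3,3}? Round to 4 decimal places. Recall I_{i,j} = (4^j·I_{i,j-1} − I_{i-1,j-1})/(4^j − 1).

12.6922

Richardson extrapolation on the trapezoidal column (denominator 4−1=3):
I_{1,1} = (4·15.919706 − 24.043344) / 3 = 13.211827
I_{2,1} = (4·13.530111 − 15.919706) / 3 = 12.733579
I_{3,1} = (4·12.903712 − 13.530111) / 3 = 12.694912
I_{2,2} = 12.733579 + (12.733579 − 13.211827)/15 = 12.701696
I_{3,2} = (16·12.694912 − 12.733579) / 15 = 12.692334
I_{3,3} = (64·12.692334 − 12.701696) / 63 = 12.692185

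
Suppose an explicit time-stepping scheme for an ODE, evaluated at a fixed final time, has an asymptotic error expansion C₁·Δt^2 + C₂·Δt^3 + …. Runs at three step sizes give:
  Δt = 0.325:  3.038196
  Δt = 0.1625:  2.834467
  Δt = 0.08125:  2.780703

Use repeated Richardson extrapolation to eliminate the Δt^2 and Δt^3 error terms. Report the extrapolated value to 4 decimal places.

First eliminate the Δt^2 term (factor 2^2 = 4):
  B₁ = (4·2.834467 − 3.038196)/3 = 2.766557
  B₂ = (4·2.780703 − 2.834467)/3 = 2.762782
Then eliminate the Δt^3 term (factor 2^3 = 8):
  (8·2.762782 − 2.766557)/7 = 2.762243

2.7622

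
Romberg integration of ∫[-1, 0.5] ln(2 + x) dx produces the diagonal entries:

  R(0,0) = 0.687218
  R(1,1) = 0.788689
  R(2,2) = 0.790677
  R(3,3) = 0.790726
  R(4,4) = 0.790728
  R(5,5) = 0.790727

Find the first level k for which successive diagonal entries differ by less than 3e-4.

|R(1,1) − R(0,0)| = 0.101471 ≥ 3e-4
|R(2,2) − R(1,1)| = 0.001988 ≥ 3e-4
|R(3,3) − R(2,2)| = 0.000049 < 3e-4

k = 3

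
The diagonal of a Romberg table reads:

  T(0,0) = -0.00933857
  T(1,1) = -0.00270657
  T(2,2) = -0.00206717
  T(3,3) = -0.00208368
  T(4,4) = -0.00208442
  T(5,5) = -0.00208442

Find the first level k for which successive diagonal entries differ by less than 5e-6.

|T(1,1) − T(0,0)| = 0.00663200 ≥ 5e-6
|T(2,2) − T(1,1)| = 0.00063940 ≥ 5e-6
|T(3,3) − T(2,2)| = 0.00001651 ≥ 5e-6
|T(4,4) − T(3,3)| = 0.00000074 < 5e-6

k = 4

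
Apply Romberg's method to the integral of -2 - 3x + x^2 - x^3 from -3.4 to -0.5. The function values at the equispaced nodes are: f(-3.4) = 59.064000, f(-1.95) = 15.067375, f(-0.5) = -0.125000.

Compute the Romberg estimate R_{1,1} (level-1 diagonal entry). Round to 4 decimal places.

57.6174

R_{0,0} (trapezoid, 1 panel, h=2.9000): 85.461550
R_{1,0} (trapezoid, 2 panels, h=1.4500): 64.578469
R_{1,1} = 64.578469 + (64.578469 − 85.461550)/3 = 57.617442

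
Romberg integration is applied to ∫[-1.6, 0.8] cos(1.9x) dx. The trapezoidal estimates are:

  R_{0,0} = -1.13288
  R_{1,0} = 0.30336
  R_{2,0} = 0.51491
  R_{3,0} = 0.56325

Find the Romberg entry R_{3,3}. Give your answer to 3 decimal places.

0.579

R_{1,1} = 0.30336 + (0.30336 − (-1.13288))/3 = 0.78211
R_{2,1} = (4·0.51491 − 0.30336) / 3 = 0.58543
R_{3,1} = (4·0.56325 − 0.51491) / 3 = 0.57936
R_{2,2} = (16·0.58543 − 0.78211) / 15 = 0.57232
R_{3,2} = 0.57936 + (0.57936 − 0.58543)/15 = 0.57896
R_{3,3} = (64·0.57896 − 0.57232) / 63 = 0.57907
(Column j=1 coincides with Simpson's rule on the same nodes.)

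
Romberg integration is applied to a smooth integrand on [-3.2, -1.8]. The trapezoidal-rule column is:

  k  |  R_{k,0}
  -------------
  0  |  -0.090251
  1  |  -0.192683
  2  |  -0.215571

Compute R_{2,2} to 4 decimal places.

-0.2230

Richardson extrapolation on the trapezoidal column (denominator 4−1=3):
R_{1,1} = -0.192683 + (-0.192683 − (-0.090251))/3 = -0.226827
R_{2,1} = -0.215571 + (-0.215571 − (-0.192683))/3 = -0.223200
R_{2,2} = -0.223200 + (-0.223200 − (-0.226827))/15 = -0.222958
(Column j=1 coincides with Simpson's rule on the same nodes.)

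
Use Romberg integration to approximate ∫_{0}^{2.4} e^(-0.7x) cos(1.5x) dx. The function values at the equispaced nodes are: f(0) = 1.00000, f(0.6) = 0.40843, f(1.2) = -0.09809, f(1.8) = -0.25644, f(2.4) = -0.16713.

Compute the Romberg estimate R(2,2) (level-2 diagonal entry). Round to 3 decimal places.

R(0,0) (trapezoid, 1 panel, h=2.4000): 0.99944
R(1,0) (trapezoid, 2 panels, h=1.2000): 0.38201
R(2,0) (trapezoid, 4 panels, h=0.6000): 0.28220
R(1,1) = 0.38201 + (0.38201 − 0.99944)/3 = 0.17620
R(2,1) = 0.28220 + (0.28220 − 0.38201)/3 = 0.24893
R(2,2) = 0.24893 + (0.24893 − 0.17620)/15 = 0.25378

0.254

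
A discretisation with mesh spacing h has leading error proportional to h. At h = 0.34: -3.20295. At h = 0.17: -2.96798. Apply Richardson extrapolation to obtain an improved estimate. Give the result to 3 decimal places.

Extrapolated value = (2·A(h/2) − A(h)) / (2 − 1)
= (2·(-2.96798) − (-3.20295)) / 1
= -2.73301 / 1 = -2.73301

-2.733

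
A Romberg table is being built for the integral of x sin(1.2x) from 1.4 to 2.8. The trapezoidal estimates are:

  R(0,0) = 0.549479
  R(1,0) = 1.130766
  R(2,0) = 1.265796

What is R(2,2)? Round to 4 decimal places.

R(1,1) = (4·1.130766 − 0.549479) / 3 = 1.324528
R(2,1) = (4·1.265796 − 1.130766) / 3 = 1.310806
R(2,2) = 1.310806 + (1.310806 − 1.324528)/15 = 1.309891

1.3099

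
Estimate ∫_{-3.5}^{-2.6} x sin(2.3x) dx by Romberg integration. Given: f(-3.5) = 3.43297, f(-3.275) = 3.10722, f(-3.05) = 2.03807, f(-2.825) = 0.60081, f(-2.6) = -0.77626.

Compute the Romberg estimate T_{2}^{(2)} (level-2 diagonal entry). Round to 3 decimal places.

1.617

T_{0}^{(0)} (trapezoid, 1 panel, h=0.9000): 1.19552
T_{1}^{(0)} (trapezoid, 2 panels, h=0.4500): 1.51489
T_{2}^{(0)} (trapezoid, 4 panels, h=0.2250): 1.59175
T_{1}^{(1)} = 1.51489 + (1.51489 − 1.19552)/3 = 1.62135
T_{2}^{(1)} = 1.59175 + (1.59175 − 1.51489)/3 = 1.61737
T_{2}^{(2)} = 1.61737 + (1.61737 − 1.62135)/15 = 1.61710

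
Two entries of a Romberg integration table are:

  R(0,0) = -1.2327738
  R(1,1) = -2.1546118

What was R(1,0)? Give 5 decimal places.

-1.92415

From R(1,1) = (4·R(1,0) − R(0,0))/3, solve for R(1,0):
4·R(1,0) = 3·(-2.1546118) + (-1.2327738) = -7.6966092
R(1,0) = -1.9241523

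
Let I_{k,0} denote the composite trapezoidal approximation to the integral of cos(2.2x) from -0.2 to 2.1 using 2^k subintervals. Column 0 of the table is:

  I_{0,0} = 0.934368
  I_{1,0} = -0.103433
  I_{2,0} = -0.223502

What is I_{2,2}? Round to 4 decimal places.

Richardson extrapolation on the trapezoidal column (denominator 4−1=3):
I_{1,1} = (4·(-0.103433) − 0.934368) / 3 = -0.449367
I_{2,1} = -0.223502 + (-0.223502 − (-0.103433))/3 = -0.263525
I_{2,2} = (16·(-0.263525) − (-0.449367)) / 15 = -0.251136

-0.2511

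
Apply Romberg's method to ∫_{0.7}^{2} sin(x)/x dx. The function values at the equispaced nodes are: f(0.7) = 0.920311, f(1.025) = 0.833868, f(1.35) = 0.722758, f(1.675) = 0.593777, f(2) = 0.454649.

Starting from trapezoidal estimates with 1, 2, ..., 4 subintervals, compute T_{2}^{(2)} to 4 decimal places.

T_{0}^{(0)} (trapezoid, 1 panel, h=1.3000): 0.893724
T_{1}^{(0)} (trapezoid, 2 panels, h=0.6500): 0.916655
T_{2}^{(0)} (trapezoid, 4 panels, h=0.3250): 0.922312
T_{1}^{(1)} = 0.916655 + (0.916655 − 0.893724)/3 = 0.924299
T_{2}^{(1)} = 0.922312 + (0.922312 − 0.916655)/3 = 0.924198
T_{2}^{(2)} = 0.924198 + (0.924198 − 0.924299)/15 = 0.924191

0.9242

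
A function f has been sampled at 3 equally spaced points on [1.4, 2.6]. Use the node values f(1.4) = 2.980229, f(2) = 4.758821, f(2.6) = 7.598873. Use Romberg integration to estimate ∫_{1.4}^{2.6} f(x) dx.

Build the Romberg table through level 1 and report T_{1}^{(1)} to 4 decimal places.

5.9229

T_{0}^{(0)} (trapezoid, 1 panel, h=1.2000): 6.347461
T_{1}^{(0)} (trapezoid, 2 panels, h=0.6000): 6.029023
T_{1}^{(1)} = 6.029023 + (6.029023 − 6.347461)/3 = 5.922877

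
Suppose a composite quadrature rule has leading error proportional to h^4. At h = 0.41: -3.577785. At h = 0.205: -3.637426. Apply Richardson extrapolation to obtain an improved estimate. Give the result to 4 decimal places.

The leading error scales as h^4; refining by a factor of 2 reduces it by 2^4 = 16.
Extrapolated value = (16·A(h/2) − A(h)) / (16 − 1)
= (16·(-3.637426) − (-3.577785)) / 15
= -54.621031 / 15 = -3.641402

-3.6414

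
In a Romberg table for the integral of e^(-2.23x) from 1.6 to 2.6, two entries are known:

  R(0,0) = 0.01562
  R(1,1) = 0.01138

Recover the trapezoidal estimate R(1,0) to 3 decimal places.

From R(1,1) = (4·R(1,0) − R(0,0))/3, solve for R(1,0):
4·R(1,0) = 3·0.01138 + 0.01562 = 0.04976
R(1,0) = 0.01244

0.012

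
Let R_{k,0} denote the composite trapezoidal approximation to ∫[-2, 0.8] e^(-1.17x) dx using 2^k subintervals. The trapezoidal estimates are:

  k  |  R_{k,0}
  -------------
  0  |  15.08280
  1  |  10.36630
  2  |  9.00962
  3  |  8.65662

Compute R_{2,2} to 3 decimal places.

Richardson extrapolation on the trapezoidal column (denominator 4−1=3):
R_{1,1} = (4·10.36630 − 15.08280) / 3 = 8.79413
R_{2,1} = (4·9.00962 − 10.36630) / 3 = 8.55739
R_{2,2} = 8.55739 + (8.55739 − 8.79413)/15 = 8.54161

8.542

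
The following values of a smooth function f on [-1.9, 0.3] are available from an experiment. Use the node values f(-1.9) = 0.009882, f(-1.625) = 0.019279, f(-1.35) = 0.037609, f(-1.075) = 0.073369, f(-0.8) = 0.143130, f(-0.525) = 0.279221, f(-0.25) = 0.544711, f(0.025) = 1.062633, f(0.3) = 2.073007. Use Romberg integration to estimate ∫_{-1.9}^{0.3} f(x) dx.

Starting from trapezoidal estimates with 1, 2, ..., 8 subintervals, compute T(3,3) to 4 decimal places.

0.8491

T(0,0) (trapezoid, 1 panel, h=2.2000): 2.291178
T(1,0) (trapezoid, 2 panels, h=1.1000): 1.303032
T(2,0) (trapezoid, 4 panels, h=0.5500): 0.971792
T(3,0) (trapezoid, 8 panels, h=0.2750): 0.880384
T(1,1) = 1.303032 + (1.303032 − 2.291178)/3 = 0.973650
T(2,1) = 0.971792 + (0.971792 − 1.303032)/3 = 0.861379
T(3,1) = 0.880384 + (0.880384 − 0.971792)/3 = 0.849915
T(2,2) = 0.861379 + (0.861379 − 0.973650)/15 = 0.853894
T(3,2) = 0.849915 + (0.849915 − 0.861379)/15 = 0.849151
T(3,3) = 0.849151 + (0.849151 − 0.853894)/63 = 0.849076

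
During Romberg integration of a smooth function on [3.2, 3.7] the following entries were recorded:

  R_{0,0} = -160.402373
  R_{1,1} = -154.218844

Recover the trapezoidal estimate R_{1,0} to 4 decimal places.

-155.7647

From R_{1,1} = (4·R_{1,0} − R_{0,0})/3, solve for R_{1,0}:
4·R_{1,0} = 3·(-154.218844) + (-160.402373) = -623.058905
R_{1,0} = -155.764726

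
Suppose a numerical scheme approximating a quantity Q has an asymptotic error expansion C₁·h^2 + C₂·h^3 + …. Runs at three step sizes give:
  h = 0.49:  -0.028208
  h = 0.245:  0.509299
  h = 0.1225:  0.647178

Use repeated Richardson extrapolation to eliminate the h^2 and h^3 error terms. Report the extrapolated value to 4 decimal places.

First eliminate the h^2 term (factor 2^2 = 4):
  B₁ = (4·0.509299 − (-0.028208))/3 = 0.688468
  B₂ = (4·0.647178 − 0.509299)/3 = 0.693138
Then eliminate the h^3 term (factor 2^3 = 8):
  (8·0.693138 − 0.688468)/7 = 0.693805

0.6938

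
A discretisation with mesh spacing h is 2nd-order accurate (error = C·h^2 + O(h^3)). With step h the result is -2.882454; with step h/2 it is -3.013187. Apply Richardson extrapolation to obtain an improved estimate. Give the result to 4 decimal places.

-3.0568

Extrapolated value = (4·A(h/2) − A(h)) / (4 − 1)
= (4·(-3.013187) − (-2.882454)) / 3
= -9.170294 / 3 = -3.056765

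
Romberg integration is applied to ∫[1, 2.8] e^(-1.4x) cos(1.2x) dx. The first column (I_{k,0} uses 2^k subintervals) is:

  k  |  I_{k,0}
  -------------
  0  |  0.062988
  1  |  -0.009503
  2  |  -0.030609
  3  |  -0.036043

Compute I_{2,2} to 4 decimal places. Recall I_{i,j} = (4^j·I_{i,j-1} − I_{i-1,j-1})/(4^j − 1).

Richardson extrapolation on the trapezoidal column (denominator 4−1=3):
I_{1,1} = -0.009503 + (-0.009503 − 0.062988)/3 = -0.033667
I_{2,1} = -0.030609 + (-0.030609 − (-0.009503))/3 = -0.037644
I_{2,2} = -0.037644 + (-0.037644 − (-0.033667))/15 = -0.037909

-0.0379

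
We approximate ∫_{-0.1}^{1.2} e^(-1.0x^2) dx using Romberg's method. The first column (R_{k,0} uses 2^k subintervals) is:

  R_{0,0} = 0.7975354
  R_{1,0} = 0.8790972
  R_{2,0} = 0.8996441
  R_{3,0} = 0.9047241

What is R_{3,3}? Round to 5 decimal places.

Richardson extrapolation on the trapezoidal column (denominator 4−1=3):
R_{1,1} = 0.8790972 + (0.8790972 − 0.7975354)/3 = 0.9062845
R_{2,1} = 0.8996441 + (0.8996441 − 0.8790972)/3 = 0.9064931
R_{3,1} = 0.9047241 + (0.9047241 − 0.8996441)/3 = 0.9064174
R_{2,2} = 0.9064931 + (0.9064931 − 0.9062845)/15 = 0.9065070
R_{3,2} = (16·0.9064174 − 0.9064931) / 15 = 0.9064124
R_{3,3} = 0.9064124 + (0.9064124 − 0.9065070)/63 = 0.9064109

0.90641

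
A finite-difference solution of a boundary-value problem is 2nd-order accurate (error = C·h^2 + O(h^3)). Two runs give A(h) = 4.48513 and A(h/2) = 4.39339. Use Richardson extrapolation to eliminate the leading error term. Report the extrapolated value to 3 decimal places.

Extrapolated value = (4·A(h/2) − A(h)) / (4 − 1)
= (4·4.39339 − 4.48513) / 3
= 13.08843 / 3 = 4.36281

4.363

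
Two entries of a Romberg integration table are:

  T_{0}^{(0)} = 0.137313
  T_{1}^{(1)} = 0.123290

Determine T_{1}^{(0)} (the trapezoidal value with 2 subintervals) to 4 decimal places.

0.1268

From T_{1}^{(1)} = (4·T_{1}^{(0)} − T_{0}^{(0)})/3, solve for T_{1}^{(0)}:
4·T_{1}^{(0)} = 3·0.123290 + 0.137313 = 0.507183
T_{1}^{(0)} = 0.126796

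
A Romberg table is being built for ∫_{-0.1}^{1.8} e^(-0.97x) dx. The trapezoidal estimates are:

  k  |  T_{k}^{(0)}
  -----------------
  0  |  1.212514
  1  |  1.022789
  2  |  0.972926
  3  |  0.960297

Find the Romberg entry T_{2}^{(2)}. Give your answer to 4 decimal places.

0.9561

T_{1}^{(1)} = (4·1.022789 − 1.212514) / 3 = 0.959547
T_{2}^{(1)} = 0.972926 + (0.972926 − 1.022789)/3 = 0.956305
T_{2}^{(2)} = 0.956305 + (0.956305 − 0.959547)/15 = 0.956089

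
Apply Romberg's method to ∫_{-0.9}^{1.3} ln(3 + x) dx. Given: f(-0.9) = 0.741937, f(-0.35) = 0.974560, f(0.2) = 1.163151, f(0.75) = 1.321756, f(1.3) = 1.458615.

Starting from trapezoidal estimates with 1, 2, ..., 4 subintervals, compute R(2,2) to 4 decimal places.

R(0,0) (trapezoid, 1 panel, h=2.2000): 2.420607
R(1,0) (trapezoid, 2 panels, h=1.1000): 2.489770
R(2,0) (trapezoid, 4 panels, h=0.5500): 2.507859
R(1,1) = 2.489770 + (2.489770 − 2.420607)/3 = 2.512824
R(2,1) = 2.507859 + (2.507859 − 2.489770)/3 = 2.513889
R(2,2) = 2.513889 + (2.513889 − 2.512824)/15 = 2.513960

2.5140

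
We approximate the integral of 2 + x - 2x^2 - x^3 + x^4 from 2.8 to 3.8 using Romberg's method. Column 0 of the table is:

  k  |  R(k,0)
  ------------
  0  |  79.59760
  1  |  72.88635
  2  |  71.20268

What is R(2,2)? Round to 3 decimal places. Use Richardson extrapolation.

70.641

R(1,1) = 72.88635 + (72.88635 − 79.59760)/3 = 70.64927
R(2,1) = (4·71.20268 − 72.88635) / 3 = 70.64146
R(2,2) = (16·70.64146 − 70.64927) / 15 = 70.64094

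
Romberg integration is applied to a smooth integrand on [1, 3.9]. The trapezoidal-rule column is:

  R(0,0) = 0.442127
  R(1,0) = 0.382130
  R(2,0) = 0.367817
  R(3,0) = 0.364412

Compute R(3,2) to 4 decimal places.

0.3633

Richardson extrapolation on the trapezoidal column (denominator 4−1=3):
R(2,1) = (4·0.367817 − 0.382130) / 3 = 0.363046
R(3,1) = (4·0.364412 − 0.367817) / 3 = 0.363277
R(3,2) = 0.363277 + (0.363277 − 0.363046)/15 = 0.363292
(Column j=1 coincides with Simpson's rule on the same nodes.)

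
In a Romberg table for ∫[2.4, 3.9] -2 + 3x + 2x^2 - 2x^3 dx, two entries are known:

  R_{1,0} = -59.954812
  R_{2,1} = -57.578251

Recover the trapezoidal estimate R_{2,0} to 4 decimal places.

-58.1724

From R_{2,1} = (4·R_{2,0} − R_{1,0})/3, solve for R_{2,0}:
4·R_{2,0} = 3·(-57.578251) + (-59.954812) = -232.689565
R_{2,0} = -58.172391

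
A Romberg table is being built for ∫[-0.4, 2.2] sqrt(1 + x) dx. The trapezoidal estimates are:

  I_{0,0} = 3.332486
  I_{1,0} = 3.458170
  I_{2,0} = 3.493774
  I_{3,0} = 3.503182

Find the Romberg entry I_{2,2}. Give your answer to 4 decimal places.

Richardson extrapolation on the trapezoidal column (denominator 4−1=3):
I_{1,1} = (4·3.458170 − 3.332486) / 3 = 3.500065
I_{2,1} = 3.493774 + (3.493774 − 3.458170)/3 = 3.505642
I_{2,2} = (16·3.505642 − 3.500065) / 15 = 3.506014
(Column j=1 coincides with Simpson's rule on the same nodes.)

3.5060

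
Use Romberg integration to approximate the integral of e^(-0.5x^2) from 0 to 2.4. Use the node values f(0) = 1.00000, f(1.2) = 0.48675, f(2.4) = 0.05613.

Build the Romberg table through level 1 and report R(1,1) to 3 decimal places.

1.201

R(0,0) (trapezoid, 1 panel, h=2.4000): 1.26736
R(1,0) (trapezoid, 2 panels, h=1.2000): 1.21778
R(1,1) = 1.21778 + (1.21778 − 1.26736)/3 = 1.20125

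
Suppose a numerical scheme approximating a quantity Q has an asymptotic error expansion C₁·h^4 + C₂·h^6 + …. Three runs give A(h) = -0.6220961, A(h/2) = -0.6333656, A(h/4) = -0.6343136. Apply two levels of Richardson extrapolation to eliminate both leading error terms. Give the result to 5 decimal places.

First eliminate the h^4 term (factor 2^4 = 16):
  B₁ = (16·(-0.6333656) − (-0.6220961))/15 = -0.6341169
  B₂ = (16·(-0.6343136) − (-0.6333656))/15 = -0.6343768
Then eliminate the h^6 term (factor 2^6 = 64):
  (64·(-0.6343768) − (-0.6341169))/63 = -0.6343809

-0.63438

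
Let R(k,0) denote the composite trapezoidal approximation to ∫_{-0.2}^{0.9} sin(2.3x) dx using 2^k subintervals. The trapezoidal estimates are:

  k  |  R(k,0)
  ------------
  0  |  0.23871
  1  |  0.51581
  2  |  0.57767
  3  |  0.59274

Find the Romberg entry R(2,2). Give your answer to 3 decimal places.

0.598

R(1,1) = 0.51581 + (0.51581 − 0.23871)/3 = 0.60818
R(2,1) = 0.57767 + (0.57767 − 0.51581)/3 = 0.59829
R(2,2) = 0.59829 + (0.59829 − 0.60818)/15 = 0.59763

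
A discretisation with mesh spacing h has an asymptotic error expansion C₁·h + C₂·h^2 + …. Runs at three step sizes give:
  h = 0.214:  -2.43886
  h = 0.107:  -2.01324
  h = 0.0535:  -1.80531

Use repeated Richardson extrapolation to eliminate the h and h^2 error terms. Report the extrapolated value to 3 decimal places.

First eliminate the h term (factor 2^1 = 2):
  B₁ = (2·(-2.01324) − (-2.43886))/1 = -1.58762
  B₂ = (2·(-1.80531) − (-2.01324))/1 = -1.59738
Then eliminate the h^2 term (factor 2^2 = 4):
  (4·(-1.59738) − (-1.58762))/3 = -1.60063

-1.601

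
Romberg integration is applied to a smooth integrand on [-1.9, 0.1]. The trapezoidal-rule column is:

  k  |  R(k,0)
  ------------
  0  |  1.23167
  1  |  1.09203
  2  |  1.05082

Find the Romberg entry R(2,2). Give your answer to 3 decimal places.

Richardson extrapolation on the trapezoidal column (denominator 4−1=3):
R(1,1) = (4·1.09203 − 1.23167) / 3 = 1.04548
R(2,1) = (4·1.05082 − 1.09203) / 3 = 1.03708
R(2,2) = (16·1.03708 − 1.04548) / 15 = 1.03652

1.037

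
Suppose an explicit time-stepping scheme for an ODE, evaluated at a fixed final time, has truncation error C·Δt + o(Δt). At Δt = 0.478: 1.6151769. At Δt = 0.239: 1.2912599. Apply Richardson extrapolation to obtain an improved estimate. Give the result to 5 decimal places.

0.96734

The leading error scales as Δt; refining by a factor of 2 reduces it by 2^1 = 2.
Extrapolated value = (2·A(Δt/2) − A(Δt)) / (2 − 1)
= (2·1.2912599 − 1.6151769) / 1
= 0.9673429 / 1 = 0.9673429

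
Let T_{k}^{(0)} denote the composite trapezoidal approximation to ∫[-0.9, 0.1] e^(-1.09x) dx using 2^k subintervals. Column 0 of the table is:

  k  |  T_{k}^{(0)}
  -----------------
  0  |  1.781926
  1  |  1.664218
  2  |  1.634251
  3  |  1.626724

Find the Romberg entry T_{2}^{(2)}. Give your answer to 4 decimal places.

1.6242

Richardson extrapolation on the trapezoidal column (denominator 4−1=3):
T_{1}^{(1)} = 1.664218 + (1.664218 − 1.781926)/3 = 1.624982
T_{2}^{(1)} = (4·1.634251 − 1.664218) / 3 = 1.624262
T_{2}^{(2)} = 1.624262 + (1.624262 − 1.624982)/15 = 1.624214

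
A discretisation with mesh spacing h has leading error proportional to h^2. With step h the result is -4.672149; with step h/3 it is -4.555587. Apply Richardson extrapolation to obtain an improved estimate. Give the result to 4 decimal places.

-4.5410

The leading error scales as h^2; refining by a factor of 3 reduces it by 3^2 = 9.
Extrapolated value = (9·A(h/3) − A(h)) / (9 − 1)
= (9·(-4.555587) − (-4.672149)) / 8
= -36.328134 / 8 = -4.541017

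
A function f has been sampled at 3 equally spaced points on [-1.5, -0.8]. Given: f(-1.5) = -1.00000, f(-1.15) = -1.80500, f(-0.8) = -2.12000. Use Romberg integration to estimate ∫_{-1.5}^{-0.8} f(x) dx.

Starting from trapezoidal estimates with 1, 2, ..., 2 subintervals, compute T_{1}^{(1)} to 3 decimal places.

T_{0}^{(0)} (trapezoid, 1 panel, h=0.7000): -1.09200
T_{1}^{(0)} (trapezoid, 2 panels, h=0.3500): -1.17775
T_{1}^{(1)} = -1.17775 + (-1.17775 − (-1.09200))/3 = -1.20633

-1.206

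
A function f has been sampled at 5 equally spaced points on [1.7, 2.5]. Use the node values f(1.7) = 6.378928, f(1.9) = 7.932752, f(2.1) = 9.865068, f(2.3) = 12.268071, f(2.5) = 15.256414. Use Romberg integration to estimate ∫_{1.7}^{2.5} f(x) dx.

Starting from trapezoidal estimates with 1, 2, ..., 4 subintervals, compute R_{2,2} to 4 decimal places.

8.1445

R_{0,0} (trapezoid, 1 panel, h=0.8000): 8.654137
R_{1,0} (trapezoid, 2 panels, h=0.4000): 8.273096
R_{2,0} (trapezoid, 4 panels, h=0.2000): 8.176712
R_{1,1} = 8.273096 + (8.273096 − 8.654137)/3 = 8.146082
R_{2,1} = 8.176712 + (8.176712 − 8.273096)/3 = 8.144584
R_{2,2} = 8.144584 + (8.144584 − 8.146082)/15 = 8.144484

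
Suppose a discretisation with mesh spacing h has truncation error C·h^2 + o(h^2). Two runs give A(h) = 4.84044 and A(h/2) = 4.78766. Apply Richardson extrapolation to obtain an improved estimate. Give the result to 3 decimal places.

4.770

Extrapolated value = (4·A(h/2) − A(h)) / (4 − 1)
= (4·4.78766 − 4.84044) / 3
= 14.31020 / 3 = 4.77007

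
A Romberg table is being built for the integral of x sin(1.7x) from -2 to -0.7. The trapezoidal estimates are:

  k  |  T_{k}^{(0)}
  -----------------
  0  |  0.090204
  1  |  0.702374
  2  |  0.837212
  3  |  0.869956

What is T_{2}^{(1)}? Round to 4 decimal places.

T_{2}^{(1)} = (4·0.837212 − 0.702374) / 3 = 0.882158

0.8822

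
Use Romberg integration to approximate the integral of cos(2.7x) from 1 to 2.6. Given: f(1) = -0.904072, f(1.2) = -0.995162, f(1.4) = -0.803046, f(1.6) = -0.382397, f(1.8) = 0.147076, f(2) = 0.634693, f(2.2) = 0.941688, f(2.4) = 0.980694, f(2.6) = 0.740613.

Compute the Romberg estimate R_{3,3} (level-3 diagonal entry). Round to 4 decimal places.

0.0906

R_{0,0} (trapezoid, 1 panel, h=1.6000): -0.130767
R_{1,0} (trapezoid, 2 panels, h=0.8000): 0.052277
R_{2,0} (trapezoid, 4 panels, h=0.4000): 0.081595
R_{3,0} (trapezoid, 8 panels, h=0.2000): 0.088363
R_{1,1} = 0.052277 + (0.052277 − (-0.130767))/3 = 0.113292
R_{2,1} = 0.081595 + (0.081595 − 0.052277)/3 = 0.091368
R_{3,1} = 0.088363 + (0.088363 − 0.081595)/3 = 0.090619
R_{2,2} = 0.091368 + (0.091368 − 0.113292)/15 = 0.089906
R_{3,2} = 0.090619 + (0.090619 − 0.091368)/15 = 0.090569
R_{3,3} = 0.090569 + (0.090569 − 0.089906)/63 = 0.090580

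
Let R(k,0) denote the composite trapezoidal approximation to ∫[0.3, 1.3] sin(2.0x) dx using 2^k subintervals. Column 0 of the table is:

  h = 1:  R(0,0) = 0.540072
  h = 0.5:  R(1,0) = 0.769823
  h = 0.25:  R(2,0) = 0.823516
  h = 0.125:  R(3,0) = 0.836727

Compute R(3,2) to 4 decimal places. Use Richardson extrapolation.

0.8411

Richardson extrapolation on the trapezoidal column (denominator 4−1=3):
R(2,1) = (4·0.823516 − 0.769823) / 3 = 0.841414
R(3,1) = 0.836727 + (0.836727 − 0.823516)/3 = 0.841131
R(3,2) = 0.841131 + (0.841131 − 0.841414)/15 = 0.841112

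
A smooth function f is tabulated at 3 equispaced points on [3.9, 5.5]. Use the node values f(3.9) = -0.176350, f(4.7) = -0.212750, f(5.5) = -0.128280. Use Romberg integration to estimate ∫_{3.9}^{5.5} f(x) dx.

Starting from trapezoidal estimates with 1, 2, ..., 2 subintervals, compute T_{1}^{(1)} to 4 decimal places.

-0.3082

T_{0}^{(0)} (trapezoid, 1 panel, h=1.6000): -0.243704
T_{1}^{(0)} (trapezoid, 2 panels, h=0.8000): -0.292052
T_{1}^{(1)} = -0.292052 + (-0.292052 − (-0.243704))/3 = -0.308168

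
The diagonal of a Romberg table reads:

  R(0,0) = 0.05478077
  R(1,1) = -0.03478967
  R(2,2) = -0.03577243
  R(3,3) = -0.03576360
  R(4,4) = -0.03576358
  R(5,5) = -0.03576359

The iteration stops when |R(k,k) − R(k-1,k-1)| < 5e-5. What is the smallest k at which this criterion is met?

k = 3

|R(1,1) − R(0,0)| = 0.08957044 ≥ 5e-5
|R(2,2) − R(1,1)| = 0.00098276 ≥ 5e-5
|R(3,3) − R(2,2)| = 0.00000883 < 5e-5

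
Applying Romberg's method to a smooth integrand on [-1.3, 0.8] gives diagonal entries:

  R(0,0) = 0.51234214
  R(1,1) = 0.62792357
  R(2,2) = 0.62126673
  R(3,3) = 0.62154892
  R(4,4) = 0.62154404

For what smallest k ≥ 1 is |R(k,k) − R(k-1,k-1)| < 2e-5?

k = 4

|R(1,1) − R(0,0)| = 0.11558143 ≥ 2e-5
|R(2,2) − R(1,1)| = 0.00665684 ≥ 2e-5
|R(3,3) − R(2,2)| = 0.00028219 ≥ 2e-5
|R(4,4) − R(3,3)| = 0.00000488 < 2e-5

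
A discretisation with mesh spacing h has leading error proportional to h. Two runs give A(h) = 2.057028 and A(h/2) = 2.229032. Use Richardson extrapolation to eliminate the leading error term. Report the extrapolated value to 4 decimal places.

2.4010

The leading error scales as h; refining by a factor of 2 reduces it by 2^1 = 2.
Extrapolated value = (2·A(h/2) − A(h)) / (2 − 1)
= (2·2.229032 − 2.057028) / 1
= 2.401036 / 1 = 2.401036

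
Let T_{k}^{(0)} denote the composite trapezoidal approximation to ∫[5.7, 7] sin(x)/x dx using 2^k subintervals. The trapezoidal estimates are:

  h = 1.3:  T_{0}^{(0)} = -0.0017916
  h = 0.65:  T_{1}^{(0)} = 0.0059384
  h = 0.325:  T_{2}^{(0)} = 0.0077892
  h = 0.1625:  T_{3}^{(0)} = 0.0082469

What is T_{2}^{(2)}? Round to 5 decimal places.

T_{1}^{(1)} = 0.0059384 + (0.0059384 − (-0.0017916))/3 = 0.0085151
T_{2}^{(1)} = 0.0077892 + (0.0077892 − 0.0059384)/3 = 0.0084061
T_{2}^{(2)} = (16·0.0084061 − 0.0085151) / 15 = 0.0083988

0.00840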